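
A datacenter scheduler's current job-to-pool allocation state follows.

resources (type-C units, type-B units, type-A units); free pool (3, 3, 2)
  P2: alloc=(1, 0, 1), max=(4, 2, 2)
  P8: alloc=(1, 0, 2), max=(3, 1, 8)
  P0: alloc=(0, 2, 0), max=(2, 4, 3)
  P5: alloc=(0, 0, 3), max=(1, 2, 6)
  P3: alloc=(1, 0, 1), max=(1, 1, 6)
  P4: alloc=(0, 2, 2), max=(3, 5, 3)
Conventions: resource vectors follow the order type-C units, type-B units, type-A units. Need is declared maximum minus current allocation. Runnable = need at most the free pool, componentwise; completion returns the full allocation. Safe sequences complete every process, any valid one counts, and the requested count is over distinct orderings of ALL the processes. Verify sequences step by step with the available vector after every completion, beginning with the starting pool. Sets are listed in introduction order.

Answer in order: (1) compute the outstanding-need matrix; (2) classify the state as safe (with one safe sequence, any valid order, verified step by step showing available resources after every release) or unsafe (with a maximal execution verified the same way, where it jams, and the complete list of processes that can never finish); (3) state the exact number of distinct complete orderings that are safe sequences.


(1) Outstanding need per process (order type-C units, type-B units, type-A units):
  P2: (3, 2, 1)
  P8: (2, 1, 6)
  P0: (2, 2, 3)
  P5: (1, 2, 3)
  P3: (0, 1, 5)
  P4: (3, 3, 1)
(2) SAFE, for example via the order P4, P5, P8, P3, P0, P2.
Key observation: P4 marks the first exact bind of the order: its need (3, 3, 1) fits the free (3, 3, 2) with zero slack on a requested resource.
Step-by-step check:
  pool = (3, 3, 2)
  run P4 (needs (3, 3, 1), free (3, 3, 2)); after release of (0, 2, 2) the pool is (3, 5, 4)
  run P5 (needs (1, 2, 3), free (3, 5, 4)); after release of (0, 0, 3) the pool is (3, 5, 7)
  run P8 (needs (2, 1, 6), free (3, 5, 7)); after release of (1, 0, 2) the pool is (4, 5, 9)
  run P3 (needs (0, 1, 5), free (4, 5, 9)); after release of (1, 0, 1) the pool is (5, 5, 10)
  run P0 (needs (2, 2, 3), free (5, 5, 10)); after release of (0, 2, 0) the pool is (5, 7, 10)
  run P2 (needs (3, 2, 1), free (5, 7, 10)); after release of (1, 0, 1) the pool is (6, 7, 11)
(3) The exact count: 100 of the possible complete orderings are safe sequences.


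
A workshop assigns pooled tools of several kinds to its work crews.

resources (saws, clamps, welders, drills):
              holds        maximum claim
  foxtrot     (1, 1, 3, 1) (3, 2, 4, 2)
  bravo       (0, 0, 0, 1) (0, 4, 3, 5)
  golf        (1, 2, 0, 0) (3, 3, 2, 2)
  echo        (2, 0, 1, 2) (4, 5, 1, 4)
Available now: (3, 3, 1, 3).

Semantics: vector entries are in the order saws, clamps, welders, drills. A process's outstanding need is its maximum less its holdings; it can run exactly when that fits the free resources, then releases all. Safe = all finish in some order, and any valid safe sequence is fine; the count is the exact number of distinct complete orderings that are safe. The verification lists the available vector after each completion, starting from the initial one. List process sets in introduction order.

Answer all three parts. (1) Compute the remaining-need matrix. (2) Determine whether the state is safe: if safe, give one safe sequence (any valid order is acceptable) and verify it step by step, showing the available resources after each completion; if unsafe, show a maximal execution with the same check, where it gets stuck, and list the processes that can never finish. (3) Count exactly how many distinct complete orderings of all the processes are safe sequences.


(1) Outstanding need per process (order saws, clamps, welders, drills):
  foxtrot: (2, 1, 1, 1)
  bravo: (0, 4, 3, 4)
  golf: (2, 1, 2, 2)
  echo: (2, 5, 0, 2)
(2) The state is SAFE; one workable sequence: foxtrot, golf, echo, bravo.
Key observation: the first exact fit in this order is foxtrot — it needs (2, 1, 1, 1) with (3, 3, 1, 3) free, meeting a requested resource to the last unit.
Check, step by step:
  pool = (3, 3, 1, 3)
  run foxtrot (needs (2, 1, 1, 1), free (3, 3, 1, 3)); after release of (1, 1, 3, 1) the pool is (4, 4, 4, 4)
  run golf (needs (2, 1, 2, 2), free (4, 4, 4, 4)); after release of (1, 2, 0, 0) the pool is (5, 6, 4, 4)
  run echo (needs (2, 5, 0, 2), free (5, 6, 4, 4)); after release of (2, 0, 1, 2) the pool is (7, 6, 5, 6)
  run bravo (needs (0, 4, 3, 4), free (7, 6, 5, 6)); after release of (0, 0, 0, 1) the pool is (7, 6, 5, 7)
(3) Precisely 3 of the possible complete orderings are safe sequences.


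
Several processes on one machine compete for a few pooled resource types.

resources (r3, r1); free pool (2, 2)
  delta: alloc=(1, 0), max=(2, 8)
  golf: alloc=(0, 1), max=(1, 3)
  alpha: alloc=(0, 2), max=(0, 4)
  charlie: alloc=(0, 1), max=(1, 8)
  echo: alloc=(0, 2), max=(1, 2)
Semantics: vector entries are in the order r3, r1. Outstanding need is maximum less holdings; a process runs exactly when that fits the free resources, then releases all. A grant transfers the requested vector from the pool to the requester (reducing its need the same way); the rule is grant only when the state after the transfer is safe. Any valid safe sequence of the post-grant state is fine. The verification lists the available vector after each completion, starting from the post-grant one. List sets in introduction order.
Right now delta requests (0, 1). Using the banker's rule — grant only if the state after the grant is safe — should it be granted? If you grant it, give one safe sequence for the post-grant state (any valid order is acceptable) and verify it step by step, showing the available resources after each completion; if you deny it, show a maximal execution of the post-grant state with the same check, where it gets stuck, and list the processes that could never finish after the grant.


DENY: after the grant no complete ordering would exist.
Key observation: echo, alpha, golf can finish, but then (2, 6) is all there is, and the blocked group's r1 demands exceed it.
On the post-grant state, echo, alpha, golf is a maximal run — nothing extends it. Verifying each step:
  pool = (2, 1)
  echo needs (1, 0) <= (2, 1) -> finishes; pool += (0, 2) = (2, 3)
  alpha needs (0, 2) <= (2, 3) -> finishes; pool += (0, 2) = (2, 5)
  golf needs (1, 2) <= (2, 5) -> finishes; pool += (0, 1) = (2, 6)
  delta cannot run: need (1, 7) vs free (2, 6) (insufficient r1)
  charlie cannot run: need (1, 7) vs free (2, 6) (insufficient r1)
Had the request been granted, delta and charlie could never finish.


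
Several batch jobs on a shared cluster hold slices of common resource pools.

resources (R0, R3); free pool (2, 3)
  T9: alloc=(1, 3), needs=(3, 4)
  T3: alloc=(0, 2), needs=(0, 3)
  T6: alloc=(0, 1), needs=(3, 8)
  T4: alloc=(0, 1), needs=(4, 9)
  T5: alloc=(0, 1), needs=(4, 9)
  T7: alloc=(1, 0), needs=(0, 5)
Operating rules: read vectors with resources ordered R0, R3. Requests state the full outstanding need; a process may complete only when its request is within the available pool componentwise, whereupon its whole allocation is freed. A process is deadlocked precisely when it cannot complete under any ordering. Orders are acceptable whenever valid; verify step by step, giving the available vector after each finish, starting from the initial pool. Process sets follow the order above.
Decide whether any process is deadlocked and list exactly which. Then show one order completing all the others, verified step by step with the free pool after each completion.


The deadlocked set is empty.
Key observation: beginning at T3, releases accumulate fast enough that every process eventually fits.
The rest can finish in the order T3, T7, T9, T6, T4, T5. Check, step by step:
  pool = (2, 3)
  T3 needs (0, 3) <= (2, 3) -> finishes; pool += (0, 2) = (2, 5)
  T7 needs (0, 5) <= (2, 5) -> finishes; pool += (1, 0) = (3, 5)
  T9 needs (3, 4) <= (3, 5) -> finishes; pool += (1, 3) = (4, 8)
  T6 needs (3, 8) <= (4, 8) -> finishes; pool += (0, 1) = (4, 9)
  T4 needs (4, 9) <= (4, 9) -> finishes; pool += (0, 1) = (4, 10)
  T5 needs (4, 9) <= (4, 10) -> finishes; pool += (0, 1) = (4, 11)


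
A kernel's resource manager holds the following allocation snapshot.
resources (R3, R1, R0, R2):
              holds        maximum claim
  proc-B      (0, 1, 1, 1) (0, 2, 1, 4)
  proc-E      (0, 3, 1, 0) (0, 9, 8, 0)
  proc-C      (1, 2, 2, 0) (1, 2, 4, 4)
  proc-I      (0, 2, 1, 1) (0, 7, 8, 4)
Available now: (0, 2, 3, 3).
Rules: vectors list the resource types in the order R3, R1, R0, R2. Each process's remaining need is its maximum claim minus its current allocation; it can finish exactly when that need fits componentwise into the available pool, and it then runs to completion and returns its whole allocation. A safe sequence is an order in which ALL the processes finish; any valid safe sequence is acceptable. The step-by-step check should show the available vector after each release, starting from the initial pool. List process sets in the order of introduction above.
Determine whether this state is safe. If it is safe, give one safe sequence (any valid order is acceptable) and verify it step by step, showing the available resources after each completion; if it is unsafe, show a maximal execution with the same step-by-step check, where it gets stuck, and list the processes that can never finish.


UNSAFE.
Key observation: even finishing proc-B, proc-C leaves just (1, 5, 6, 4) free — too little R0 for any of the remaining processes.
Going as far as possible: proc-B, proc-C; after that, nothing fits. Step-by-step check:
  pool = (0, 2, 3, 3)
  proc-B needs (0, 1, 0, 3) <= (0, 2, 3, 3) -> finishes; pool += (0, 1, 1, 1) = (0, 3, 4, 4)
  proc-C needs (0, 0, 2, 4) <= (0, 3, 4, 4) -> finishes; pool += (1, 2, 2, 0) = (1, 5, 6, 4)
  proc-E cannot run: need (0, 6, 7, 0) vs free (1, 5, 6, 4) (insufficient R1 and R0)
  proc-I cannot run: need (0, 5, 7, 3) vs free (1, 5, 6, 4) (insufficient R0)
Never able to finish: proc-E and proc-I.


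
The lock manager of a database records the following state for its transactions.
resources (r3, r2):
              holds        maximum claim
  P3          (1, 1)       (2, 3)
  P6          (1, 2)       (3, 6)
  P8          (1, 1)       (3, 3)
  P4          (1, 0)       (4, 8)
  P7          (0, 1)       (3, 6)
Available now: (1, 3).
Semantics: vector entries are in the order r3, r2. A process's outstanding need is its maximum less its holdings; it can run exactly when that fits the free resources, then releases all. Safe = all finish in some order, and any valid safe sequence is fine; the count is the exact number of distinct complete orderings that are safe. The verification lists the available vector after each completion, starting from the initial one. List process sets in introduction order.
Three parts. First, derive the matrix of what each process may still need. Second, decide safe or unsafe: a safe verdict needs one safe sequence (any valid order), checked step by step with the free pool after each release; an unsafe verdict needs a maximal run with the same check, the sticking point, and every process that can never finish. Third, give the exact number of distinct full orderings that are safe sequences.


(1) Remaining need (order r3, r2):
  P3: (1, 2)
  P6: (2, 4)
  P8: (2, 2)
  P4: (3, 8)
  P7: (3, 5)
(2) SAFE. One safe sequence: P3, P8, P7, P6, P4.
Key observation: the first exact fit in this order is P3 — it needs (1, 2) with (1, 3) free, meeting a requested resource to the last unit.
Walking it through:
  pool = (1, 3)
  P3: need (1, 2) fits (1, 3); releases (1, 1), pool now (2, 4)
  P8: need (2, 2) fits (2, 4); releases (1, 1), pool now (3, 5)
  P7: need (3, 5) fits (3, 5); releases (0, 1), pool now (3, 6)
  P6: need (2, 4) fits (3, 6); releases (1, 2), pool now (4, 8)
  P4: need (3, 8) fits (4, 8); releases (1, 0), pool now (5, 8)
(3) Precisely 4 of the possible complete orderings are safe sequences.


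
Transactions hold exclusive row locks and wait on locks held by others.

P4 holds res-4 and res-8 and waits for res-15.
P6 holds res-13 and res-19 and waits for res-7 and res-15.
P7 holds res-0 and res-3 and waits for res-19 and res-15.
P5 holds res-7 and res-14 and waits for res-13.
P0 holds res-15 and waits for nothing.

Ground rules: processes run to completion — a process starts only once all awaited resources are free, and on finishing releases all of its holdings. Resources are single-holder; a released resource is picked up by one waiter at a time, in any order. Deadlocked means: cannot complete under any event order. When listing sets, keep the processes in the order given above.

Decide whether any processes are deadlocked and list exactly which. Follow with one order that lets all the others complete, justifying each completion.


Deadlocked: P6, P7 and P5.
Key observation: the cycle P6 -> P5 -> P6 can never break — each member waits on the next; P7 waits into the deadlock from upstream.
One completion order for the rest: P0, P4.
Verifying each step:
  P0: no waits; runs immediately, freeing res-15
  P4: everything it awaited (res-15) is free; runs, freeing res-4 and res-8


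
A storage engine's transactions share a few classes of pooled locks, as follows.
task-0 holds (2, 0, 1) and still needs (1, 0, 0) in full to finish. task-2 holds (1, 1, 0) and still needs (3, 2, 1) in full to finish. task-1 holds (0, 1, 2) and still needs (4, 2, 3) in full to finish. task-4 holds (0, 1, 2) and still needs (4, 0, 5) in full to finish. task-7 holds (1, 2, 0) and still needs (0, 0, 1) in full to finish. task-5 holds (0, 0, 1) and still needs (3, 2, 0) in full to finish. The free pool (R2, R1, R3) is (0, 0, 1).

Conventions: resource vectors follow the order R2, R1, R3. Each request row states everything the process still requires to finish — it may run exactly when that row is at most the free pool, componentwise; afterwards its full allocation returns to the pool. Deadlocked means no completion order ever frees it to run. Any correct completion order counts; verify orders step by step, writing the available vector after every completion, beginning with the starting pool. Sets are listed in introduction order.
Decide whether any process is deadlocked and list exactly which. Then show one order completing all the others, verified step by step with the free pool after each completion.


No process is deadlocked.
Key observation: beginning at task-7, releases accumulate fast enough that every process eventually fits.
One completion order for the rest: task-7, task-0, task-5, task-2, task-1, task-4. Verifying each step:
  pool = (0, 0, 1)
  task-7 needs (0, 0, 1) <= (0, 0, 1) -> finishes; pool += (1, 2, 0) = (1, 2, 1)
  task-0 needs (1, 0, 0) <= (1, 2, 1) -> finishes; pool += (2, 0, 1) = (3, 2, 2)
  task-5 needs (3, 2, 0) <= (3, 2, 2) -> finishes; pool += (0, 0, 1) = (3, 2, 3)
  task-2 needs (3, 2, 1) <= (3, 2, 3) -> finishes; pool += (1, 1, 0) = (4, 3, 3)
  task-1 needs (4, 2, 3) <= (4, 3, 3) -> finishes; pool += (0, 1, 2) = (4, 4, 5)
  task-4 needs (4, 0, 5) <= (4, 4, 5) -> finishes; pool += (0, 1, 2) = (4, 5, 7)


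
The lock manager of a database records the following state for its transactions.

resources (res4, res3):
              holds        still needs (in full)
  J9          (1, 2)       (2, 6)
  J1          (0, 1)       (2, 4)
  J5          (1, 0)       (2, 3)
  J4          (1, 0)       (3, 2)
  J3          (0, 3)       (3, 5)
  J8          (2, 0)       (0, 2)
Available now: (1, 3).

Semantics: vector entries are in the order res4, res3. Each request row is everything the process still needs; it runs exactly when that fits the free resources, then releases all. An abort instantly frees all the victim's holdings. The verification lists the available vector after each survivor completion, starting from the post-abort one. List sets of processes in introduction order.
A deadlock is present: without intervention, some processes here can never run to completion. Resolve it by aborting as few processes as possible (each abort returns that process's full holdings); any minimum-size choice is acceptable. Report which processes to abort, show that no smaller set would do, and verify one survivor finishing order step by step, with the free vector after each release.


Minimum abort set: J3.
Key observation: J1 had no path to completion before; after the abort of J3 ((0, 3) returned), step 3 is where it fits.
No smaller set exists: with zero aborts the deadlock remains.
The survivors complete as J8, J4, J1, J9, J5. Verifying each step (starting from the post-abort pool):
  pool = (1, 6)
  J8 needs (0, 2) <= (1, 6) -> finishes; pool += (2, 0) = (3, 6)
  J4 needs (3, 2) <= (3, 6) -> finishes; pool += (1, 0) = (4, 6)
  J1 needs (2, 4) <= (4, 6) -> finishes; pool += (0, 1) = (4, 7)
  J9 needs (2, 6) <= (4, 7) -> finishes; pool += (1, 2) = (5, 9)
  J5 needs (2, 3) <= (5, 9) -> finishes; pool += (1, 0) = (6, 9)


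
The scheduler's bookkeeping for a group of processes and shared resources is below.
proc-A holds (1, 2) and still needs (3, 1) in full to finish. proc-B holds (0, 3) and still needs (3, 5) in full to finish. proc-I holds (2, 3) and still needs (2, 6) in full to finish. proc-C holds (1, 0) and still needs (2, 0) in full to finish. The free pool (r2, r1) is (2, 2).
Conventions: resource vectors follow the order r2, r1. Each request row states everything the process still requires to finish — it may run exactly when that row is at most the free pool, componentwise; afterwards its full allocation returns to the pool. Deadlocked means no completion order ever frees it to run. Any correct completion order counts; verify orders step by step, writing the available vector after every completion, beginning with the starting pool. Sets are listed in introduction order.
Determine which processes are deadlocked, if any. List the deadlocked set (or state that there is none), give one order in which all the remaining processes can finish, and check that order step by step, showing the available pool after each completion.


The deadlocked set is proc-B and proc-I.
Key observation: the wall is r1: completing proc-C, proc-A brings the pool only to (4, 4), and all the rest need more.
A valid finishing order for the others: proc-C, proc-A. Verifying each step:
  pool = (2, 2)
  proc-C: need (2, 0) fits (2, 2); releases (1, 0), pool now (3, 2)
  proc-A: need (3, 1) fits (3, 2); releases (1, 2), pool now (4, 4)
The stuck group stays short no matter what:
  proc-B cannot run: need (3, 5) vs free (4, 4) (insufficient r1)
  proc-I cannot run: need (2, 6) vs free (4, 4) (insufficient r1)


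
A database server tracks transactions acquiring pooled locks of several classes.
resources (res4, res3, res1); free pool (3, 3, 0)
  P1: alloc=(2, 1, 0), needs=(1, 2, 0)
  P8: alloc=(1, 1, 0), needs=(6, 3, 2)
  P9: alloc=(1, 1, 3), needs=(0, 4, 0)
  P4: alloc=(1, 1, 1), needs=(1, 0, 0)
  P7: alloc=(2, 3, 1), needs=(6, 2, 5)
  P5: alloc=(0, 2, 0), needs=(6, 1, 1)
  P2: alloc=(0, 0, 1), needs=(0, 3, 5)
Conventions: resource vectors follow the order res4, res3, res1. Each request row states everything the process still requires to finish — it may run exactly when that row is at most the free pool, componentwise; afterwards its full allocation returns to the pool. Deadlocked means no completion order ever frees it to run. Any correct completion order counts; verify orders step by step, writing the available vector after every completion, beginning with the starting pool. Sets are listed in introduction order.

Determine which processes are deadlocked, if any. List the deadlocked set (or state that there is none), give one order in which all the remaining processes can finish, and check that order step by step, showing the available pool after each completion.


Deadlocked set: P7 and P2.
Key observation: the pool after P1, P9, P8, P5, P4 is (8, 9, 4); every surviving request exceeds it in res1, so progress ends there.
One completion order for the rest: P1, P9, P8, P5, P4. Step-by-step check:
  pool = (3, 3, 0)
  P1 needs (1, 2, 0) <= (3, 3, 0) -> finishes; pool += (2, 1, 0) = (5, 4, 0)
  P9 needs (0, 4, 0) <= (5, 4, 0) -> finishes; pool += (1, 1, 3) = (6, 5, 3)
  P8 needs (6, 3, 2) <= (6, 5, 3) -> finishes; pool += (1, 1, 0) = (7, 6, 3)
  P5 needs (6, 1, 1) <= (7, 6, 3) -> finishes; pool += (0, 2, 0) = (7, 8, 3)
  P4 needs (1, 0, 0) <= (7, 8, 3) -> finishes; pool += (1, 1, 1) = (8, 9, 4)
The blocked processes can never fit:
  P7 still needs (6, 2, 5) but only (8, 9, 4) is free — short on res1
  P2 still needs (0, 3, 5) but only (8, 9, 4) is free — short on res1


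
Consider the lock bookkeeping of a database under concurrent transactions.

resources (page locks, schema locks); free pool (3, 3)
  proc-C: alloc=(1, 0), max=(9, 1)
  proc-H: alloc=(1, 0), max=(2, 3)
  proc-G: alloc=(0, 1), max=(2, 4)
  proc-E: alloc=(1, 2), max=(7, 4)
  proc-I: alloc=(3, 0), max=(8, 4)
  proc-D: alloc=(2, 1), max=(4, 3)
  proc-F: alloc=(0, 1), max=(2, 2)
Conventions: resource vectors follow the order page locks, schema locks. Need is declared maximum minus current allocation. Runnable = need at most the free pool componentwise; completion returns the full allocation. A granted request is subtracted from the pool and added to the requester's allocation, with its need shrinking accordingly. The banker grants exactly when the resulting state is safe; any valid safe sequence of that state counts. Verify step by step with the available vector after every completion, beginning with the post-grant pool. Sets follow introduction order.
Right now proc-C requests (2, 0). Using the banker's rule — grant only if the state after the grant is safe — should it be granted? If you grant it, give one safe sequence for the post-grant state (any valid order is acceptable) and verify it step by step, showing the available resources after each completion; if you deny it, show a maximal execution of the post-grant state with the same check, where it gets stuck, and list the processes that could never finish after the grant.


DENY: after the grant no complete ordering would exist.
Key observation: even finishing proc-H, proc-D, proc-F, proc-G leaves just (4, 6) free — too little page locks for any of the remaining processes.
On the post-grant state, proc-H, proc-D, proc-F, proc-G is a maximal run — nothing extends it. Step-by-step check:
  pool = (1, 3)
  proc-H needs (1, 3) <= (1, 3) -> finishes; pool += (1, 0) = (2, 3)
  proc-D needs (2, 2) <= (2, 3) -> finishes; pool += (2, 1) = (4, 4)
  proc-F needs (2, 1) <= (4, 4) -> finishes; pool += (0, 1) = (4, 5)
  proc-G needs (2, 3) <= (4, 5) -> finishes; pool += (0, 1) = (4, 6)
  proc-C still needs (6, 1) but only (4, 6) is free — short on page locks
  proc-E still needs (6, 2) but only (4, 6) is free — short on page locks
  proc-I still needs (5, 4) but only (4, 6) is free — short on page locks
Had the request been granted, proc-C, proc-E and proc-I could never finish.


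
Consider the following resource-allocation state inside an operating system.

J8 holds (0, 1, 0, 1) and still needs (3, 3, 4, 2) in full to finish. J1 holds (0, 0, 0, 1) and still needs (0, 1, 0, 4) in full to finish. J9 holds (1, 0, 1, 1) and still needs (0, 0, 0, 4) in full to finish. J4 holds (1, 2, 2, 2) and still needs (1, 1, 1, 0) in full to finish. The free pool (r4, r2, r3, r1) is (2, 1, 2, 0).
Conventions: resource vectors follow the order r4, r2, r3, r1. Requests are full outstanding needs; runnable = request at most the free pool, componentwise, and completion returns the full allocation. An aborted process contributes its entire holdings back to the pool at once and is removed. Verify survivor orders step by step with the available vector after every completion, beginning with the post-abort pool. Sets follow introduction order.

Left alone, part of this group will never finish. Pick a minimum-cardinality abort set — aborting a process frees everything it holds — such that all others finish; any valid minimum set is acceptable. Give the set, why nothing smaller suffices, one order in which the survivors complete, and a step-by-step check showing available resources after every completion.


The answer: abort J9.
Key observation: aborting J9 returns (1, 0, 1, 1), and J1 — hopeless before — runs at step 3 with the returned capacity in the pool.
Minimality: the empty abort set fails — the state is deadlocked as it stands.
The survivors complete as J4, J8, J1. Check, step by step (starting from the post-abort pool):
  pool = (3, 1, 3, 1)
  J4: need (1, 1, 1, 0) fits (3, 1, 3, 1); releases (1, 2, 2, 2), pool now (4, 3, 5, 3)
  J8: need (3, 3, 4, 2) fits (4, 3, 5, 3); releases (0, 1, 0, 1), pool now (4, 4, 5, 4)
  J1: need (0, 1, 0, 4) fits (4, 4, 5, 4); releases (0, 0, 0, 1), pool now (4, 4, 5, 5)


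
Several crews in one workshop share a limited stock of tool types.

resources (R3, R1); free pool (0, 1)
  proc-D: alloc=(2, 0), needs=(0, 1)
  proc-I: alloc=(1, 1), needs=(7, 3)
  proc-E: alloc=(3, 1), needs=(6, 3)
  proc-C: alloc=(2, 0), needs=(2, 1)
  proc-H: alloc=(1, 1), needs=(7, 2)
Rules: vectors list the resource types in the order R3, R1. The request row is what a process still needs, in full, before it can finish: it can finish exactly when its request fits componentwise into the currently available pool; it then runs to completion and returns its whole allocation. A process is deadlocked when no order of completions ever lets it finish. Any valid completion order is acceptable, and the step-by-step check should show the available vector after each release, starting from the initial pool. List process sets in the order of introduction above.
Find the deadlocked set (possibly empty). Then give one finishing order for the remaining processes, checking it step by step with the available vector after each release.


The deadlocked set is proc-I, proc-E and proc-H.
Key observation: the wall is R3: completing proc-D, proc-C brings the pool only to (4, 1), and all the rest need more.
The rest can finish in the order proc-D, proc-C. Walking it through:
  pool = (0, 1)
  proc-D: need (0, 1) fits (0, 1); releases (2, 0), pool now (2, 1)
  proc-C: need (2, 1) fits (2, 1); releases (2, 0), pool now (4, 1)
The stuck group stays short no matter what:
  proc-I still needs (7, 3) but only (4, 1) is free — short on R3 and R1
  proc-E still needs (6, 3) but only (4, 1) is free — short on R3 and R1
  proc-H still needs (7, 2) but only (4, 1) is free — short on R3 and R1


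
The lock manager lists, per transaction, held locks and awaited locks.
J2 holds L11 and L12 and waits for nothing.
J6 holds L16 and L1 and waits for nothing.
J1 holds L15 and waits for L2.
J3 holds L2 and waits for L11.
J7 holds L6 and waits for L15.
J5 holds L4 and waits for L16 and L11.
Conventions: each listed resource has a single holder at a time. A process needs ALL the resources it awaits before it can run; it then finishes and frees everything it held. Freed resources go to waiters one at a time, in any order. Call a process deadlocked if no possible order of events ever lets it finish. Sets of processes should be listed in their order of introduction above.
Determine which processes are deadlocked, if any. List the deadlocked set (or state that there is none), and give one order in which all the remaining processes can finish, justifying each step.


The deadlocked set is empty.
Key observation: no waiting chain loops back on itself — every chain ends at a process that waits on nothing, so everyone eventually runs.
The rest can finish in the order J2, J3, J6, J5, J1, J7.
Step-by-step check:
  J2 waits on nothing -> runs at once and releases L11 and L12
  J3: everything it awaited (L11) is free; runs, freeing L2
  J6 waits on nothing -> runs at once and releases L16 and L1
  J5: everything it awaited (L16 and L11) is free; runs, freeing L4
  J1: everything it awaited (L2) is free; runs, freeing L15
  J7: everything it awaited (L15) is free; runs, freeing L6


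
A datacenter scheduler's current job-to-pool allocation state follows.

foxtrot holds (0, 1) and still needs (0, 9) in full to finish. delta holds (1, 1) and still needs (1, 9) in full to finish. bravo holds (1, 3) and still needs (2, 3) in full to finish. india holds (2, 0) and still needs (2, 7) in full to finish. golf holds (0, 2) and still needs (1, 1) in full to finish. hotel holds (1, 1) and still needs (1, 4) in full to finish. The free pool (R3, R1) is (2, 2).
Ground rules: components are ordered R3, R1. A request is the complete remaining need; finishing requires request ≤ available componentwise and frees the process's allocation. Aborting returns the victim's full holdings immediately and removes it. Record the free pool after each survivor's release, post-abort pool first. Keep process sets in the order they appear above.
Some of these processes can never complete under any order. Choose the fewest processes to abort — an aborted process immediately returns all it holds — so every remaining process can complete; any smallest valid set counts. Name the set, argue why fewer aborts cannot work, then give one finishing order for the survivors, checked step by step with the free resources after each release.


The answer: abort foxtrot.
Key observation: the deadlocked delta becomes finishable only because foxtrot released (0, 1); it completes at step 5 below.
Minimality: the empty abort set fails — the state is deadlocked as it stands.
One survivor order: bravo, hotel, india, golf, delta. Verifying each step (post-abort pool first):
  pool = (2, 3)
  run bravo (needs (2, 3), free (2, 3)); after release of (1, 3) the pool is (3, 6)
  run hotel (needs (1, 4), free (3, 6)); after release of (1, 1) the pool is (4, 7)
  run india (needs (2, 7), free (4, 7)); after release of (2, 0) the pool is (6, 7)
  run golf (needs (1, 1), free (6, 7)); after release of (0, 2) the pool is (6, 9)
  run delta (needs (1, 9), free (6, 9)); after release of (1, 1) the pool is (7, 10)


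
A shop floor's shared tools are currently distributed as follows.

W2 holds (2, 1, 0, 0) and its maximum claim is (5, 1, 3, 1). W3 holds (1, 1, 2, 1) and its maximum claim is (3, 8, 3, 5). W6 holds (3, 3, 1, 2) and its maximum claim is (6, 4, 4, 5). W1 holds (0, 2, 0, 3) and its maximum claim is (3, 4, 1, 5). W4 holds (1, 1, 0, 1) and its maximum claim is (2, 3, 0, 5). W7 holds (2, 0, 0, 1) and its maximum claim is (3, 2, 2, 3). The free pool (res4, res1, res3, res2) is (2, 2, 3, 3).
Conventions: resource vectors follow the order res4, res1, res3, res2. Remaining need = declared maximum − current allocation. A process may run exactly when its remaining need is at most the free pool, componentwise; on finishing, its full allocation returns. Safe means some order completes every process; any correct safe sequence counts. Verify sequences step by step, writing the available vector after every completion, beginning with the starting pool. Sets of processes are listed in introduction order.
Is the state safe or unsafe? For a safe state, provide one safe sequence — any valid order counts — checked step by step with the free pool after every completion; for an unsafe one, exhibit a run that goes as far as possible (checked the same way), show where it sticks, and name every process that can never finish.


SAFE — a valid safe sequence is W7, W1, W4, W6, W2, W3.
Key observation: the order's first zero-slack moment is W7 ((1, 2, 2, 2) needed, (2, 2, 3, 3) free — a requested resource with nothing to spare).
Verifying each step:
  pool = (2, 2, 3, 3)
  run W7 (needs (1, 2, 2, 2), free (2, 2, 3, 3)); after release of (2, 0, 0, 1) the pool is (4, 2, 3, 4)
  run W1 (needs (3, 2, 1, 2), free (4, 2, 3, 4)); after release of (0, 2, 0, 3) the pool is (4, 4, 3, 7)
  run W4 (needs (1, 2, 0, 4), free (4, 4, 3, 7)); after release of (1, 1, 0, 1) the pool is (5, 5, 3, 8)
  run W6 (needs (3, 1, 3, 3), free (5, 5, 3, 8)); after release of (3, 3, 1, 2) the pool is (8, 8, 4, 10)
  run W2 (needs (3, 0, 3, 1), free (8, 8, 4, 10)); after release of (2, 1, 0, 0) the pool is (10, 9, 4, 10)
  run W3 (needs (2, 7, 1, 4), free (10, 9, 4, 10)); after release of (1, 1, 2, 1) the pool is (11, 10, 6, 11)


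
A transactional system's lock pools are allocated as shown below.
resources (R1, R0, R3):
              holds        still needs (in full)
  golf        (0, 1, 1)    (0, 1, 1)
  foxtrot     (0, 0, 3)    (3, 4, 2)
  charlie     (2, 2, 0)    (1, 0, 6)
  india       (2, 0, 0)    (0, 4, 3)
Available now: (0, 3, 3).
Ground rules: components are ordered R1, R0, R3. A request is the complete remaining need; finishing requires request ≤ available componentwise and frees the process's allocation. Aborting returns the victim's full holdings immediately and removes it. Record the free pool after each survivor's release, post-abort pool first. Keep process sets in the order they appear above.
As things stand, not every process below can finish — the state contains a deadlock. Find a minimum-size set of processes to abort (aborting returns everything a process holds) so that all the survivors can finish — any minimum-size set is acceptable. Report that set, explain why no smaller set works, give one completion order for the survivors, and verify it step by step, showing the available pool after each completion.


The answer: abort foxtrot.
Key observation: the returned (0, 0, 3) from foxtrot is what brings charlie — unrunnable before, under any order — into play at step 3.
Why nothing smaller works: aborting no one leaves the state deadlocked as given.
The survivors complete as golf, india, charlie. Verifying each step (starting from the post-abort pool):
  pool = (0, 3, 6)
  golf needs (0, 1, 1) <= (0, 3, 6) -> finishes; pool += (0, 1, 1) = (0, 4, 7)
  india needs (0, 4, 3) <= (0, 4, 7) -> finishes; pool += (2, 0, 0) = (2, 4, 7)
  charlie needs (1, 0, 6) <= (2, 4, 7) -> finishes; pool += (2, 2, 0) = (4, 6, 7)


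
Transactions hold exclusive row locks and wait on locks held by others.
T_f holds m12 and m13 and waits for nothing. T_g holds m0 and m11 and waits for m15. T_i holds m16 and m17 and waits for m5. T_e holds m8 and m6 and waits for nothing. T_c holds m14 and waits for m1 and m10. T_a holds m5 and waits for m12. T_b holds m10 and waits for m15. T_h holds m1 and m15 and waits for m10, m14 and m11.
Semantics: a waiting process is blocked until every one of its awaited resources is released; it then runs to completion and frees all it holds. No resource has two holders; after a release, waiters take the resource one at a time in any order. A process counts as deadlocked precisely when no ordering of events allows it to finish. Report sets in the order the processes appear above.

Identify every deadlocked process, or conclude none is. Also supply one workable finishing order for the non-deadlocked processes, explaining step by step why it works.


The deadlocked set is T_g, T_c, T_b and T_h.
Key observation: the wait chain closes on itself along T_g -> T_h -> T_g; T_c and T_b are caught in further circular waits.
One completion order for the rest: T_f, T_a, T_e, T_i.
Walking it through:
  run T_f (it waits on nothing); releases m12 and m13
  T_a waits on m12 — all released -> runs and releases m5
  run T_e (it waits on nothing); releases m8 and m6
  T_i waits on m5 — all released -> runs and releases m16 and m17


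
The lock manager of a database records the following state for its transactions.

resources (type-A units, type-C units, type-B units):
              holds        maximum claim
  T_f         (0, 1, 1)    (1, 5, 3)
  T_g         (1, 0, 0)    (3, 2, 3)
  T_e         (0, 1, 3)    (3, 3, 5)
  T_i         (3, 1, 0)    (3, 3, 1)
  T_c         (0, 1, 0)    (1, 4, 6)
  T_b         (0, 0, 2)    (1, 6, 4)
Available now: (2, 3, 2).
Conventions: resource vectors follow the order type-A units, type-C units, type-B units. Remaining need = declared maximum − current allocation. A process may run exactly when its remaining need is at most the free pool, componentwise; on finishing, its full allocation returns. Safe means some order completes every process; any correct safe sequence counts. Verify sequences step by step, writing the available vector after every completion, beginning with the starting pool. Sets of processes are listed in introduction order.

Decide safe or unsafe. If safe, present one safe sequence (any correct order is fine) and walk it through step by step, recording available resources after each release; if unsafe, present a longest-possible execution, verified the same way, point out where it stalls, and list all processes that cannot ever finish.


SAFE, for example via the order T_i, T_e, T_f, T_c, T_b, T_g.
Key observation: T_e is the earliest step where a requested resource binds exactly: need (3, 2, 2), pool (5, 4, 2) at its turn.
Walking it through:
  pool = (2, 3, 2)
  run T_i (needs (0, 2, 1), free (2, 3, 2)); after release of (3, 1, 0) the pool is (5, 4, 2)
  run T_e (needs (3, 2, 2), free (5, 4, 2)); after release of (0, 1, 3) the pool is (5, 5, 5)
  run T_f (needs (1, 4, 2), free (5, 5, 5)); after release of (0, 1, 1) the pool is (5, 6, 6)
  run T_c (needs (1, 3, 6), free (5, 6, 6)); after release of (0, 1, 0) the pool is (5, 7, 6)
  run T_b (needs (1, 6, 2), free (5, 7, 6)); after release of (0, 0, 2) the pool is (5, 7, 8)
  run T_g (needs (2, 2, 3), free (5, 7, 8)); after release of (1, 0, 0) the pool is (6, 7, 8)


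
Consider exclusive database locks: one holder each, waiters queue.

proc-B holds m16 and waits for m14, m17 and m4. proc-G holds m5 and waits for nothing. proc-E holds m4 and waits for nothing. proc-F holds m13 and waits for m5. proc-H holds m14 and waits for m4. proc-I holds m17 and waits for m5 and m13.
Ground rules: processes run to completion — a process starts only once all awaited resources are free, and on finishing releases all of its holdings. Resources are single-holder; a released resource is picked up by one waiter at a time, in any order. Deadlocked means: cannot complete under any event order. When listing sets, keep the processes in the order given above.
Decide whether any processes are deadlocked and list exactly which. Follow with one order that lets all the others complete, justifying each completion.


Nothing here is deadlocked.
Key observation: every chain of waits terminates; starting from the processes that wait on nothing, all the rest unlock in turn.
One completion order for the rest: proc-E, proc-G, proc-H, proc-F, proc-I, proc-B.
Verifying each step:
  proc-E waits on nothing -> runs at once and releases m4
  proc-G waits on nothing -> runs at once and releases m5
  run proc-H (all its waits — m4 — are resolved); releases m14
  run proc-F (all its waits — m5 — are resolved); releases m13
  run proc-I (all its waits — m5 and m13 — are resolved); releases m17
  run proc-B (all its waits — m14, m17 and m4 — are resolved); releases m16


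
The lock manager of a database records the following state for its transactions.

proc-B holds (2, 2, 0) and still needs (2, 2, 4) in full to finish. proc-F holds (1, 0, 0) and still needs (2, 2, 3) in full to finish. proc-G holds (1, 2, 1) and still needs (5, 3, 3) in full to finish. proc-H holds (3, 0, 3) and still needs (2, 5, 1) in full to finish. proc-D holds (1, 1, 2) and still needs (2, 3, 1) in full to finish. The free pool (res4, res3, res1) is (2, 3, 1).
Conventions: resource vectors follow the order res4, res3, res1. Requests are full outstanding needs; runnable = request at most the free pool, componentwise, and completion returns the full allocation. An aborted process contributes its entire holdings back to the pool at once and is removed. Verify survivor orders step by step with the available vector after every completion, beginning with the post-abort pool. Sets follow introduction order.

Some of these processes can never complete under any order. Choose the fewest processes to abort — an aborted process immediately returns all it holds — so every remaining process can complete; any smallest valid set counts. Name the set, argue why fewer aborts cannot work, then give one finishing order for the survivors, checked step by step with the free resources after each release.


Minimum abort set: proc-H.
Key observation: proc-G was stuck for good until proc-H gave back (3, 0, 3); in the order shown it finishes at step 2.
No smaller set exists: with zero aborts the deadlock remains.
One survivor order: proc-D, proc-G, proc-F, proc-B. Step-by-step check (post-abort pool first):
  pool = (5, 3, 4)
  proc-D: need (2, 3, 1) fits (5, 3, 4); releases (1, 1, 2), pool now (6, 4, 6)
  proc-G: need (5, 3, 3) fits (6, 4, 6); releases (1, 2, 1), pool now (7, 6, 7)
  proc-F: need (2, 2, 3) fits (7, 6, 7); releases (1, 0, 0), pool now (8, 6, 7)
  proc-B: need (2, 2, 4) fits (8, 6, 7); releases (2, 2, 0), pool now (10, 8, 7)
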